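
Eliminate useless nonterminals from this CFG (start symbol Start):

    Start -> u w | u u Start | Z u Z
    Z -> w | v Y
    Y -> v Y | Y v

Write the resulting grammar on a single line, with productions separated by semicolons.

Start -> u w | u u Start | Z u Z; Z -> w

Generating nonterminals: {Start, Z}.
Reachable from Start after that: {Start, Z}.
Removed useless symbols: {Y} and every production mentioning them.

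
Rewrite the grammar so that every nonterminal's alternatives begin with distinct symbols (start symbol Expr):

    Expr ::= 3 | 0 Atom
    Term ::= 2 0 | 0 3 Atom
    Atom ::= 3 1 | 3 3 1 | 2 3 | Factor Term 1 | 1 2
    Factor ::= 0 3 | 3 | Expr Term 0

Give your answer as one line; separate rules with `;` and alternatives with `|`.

Expr ::= 3 | 0 Atom; Term ::= 2 0 | 0 3 Atom; Atom ::= 2 3 | Factor Term 1 | 1 2 | 3 Atom1; Factor ::= 0 3 | 3 | Expr Term 0; Atom1 ::= 1 | 3 1

Atom has alternatives sharing prefix '3': factor to Atom → 3 Atom1 with Atom1 → 1 | 3 1.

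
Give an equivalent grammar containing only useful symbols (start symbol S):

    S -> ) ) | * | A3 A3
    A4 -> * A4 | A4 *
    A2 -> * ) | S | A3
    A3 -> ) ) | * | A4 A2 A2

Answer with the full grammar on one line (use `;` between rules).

S -> ) ) | * | A3 A3; A3 -> ) ) | *

Generating nonterminals: {A2, A3, S}.
Reachable from S after that: {A3, S}.
Removed useless symbols: {A2, A4} and every production mentioning them.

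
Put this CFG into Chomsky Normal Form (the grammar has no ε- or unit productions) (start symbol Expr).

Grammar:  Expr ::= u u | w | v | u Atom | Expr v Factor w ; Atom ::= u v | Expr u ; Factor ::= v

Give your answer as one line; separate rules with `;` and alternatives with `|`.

Introduce a nonterminal for each terminal appearing in a rule of length ≥ 2: X1 → u, X2 → v, X3 → w.
Binarize each right-hand side of length ≥ 3 by chaining fresh nonterminals (Y1, Y2, …): affected rules were Expr → Expr X2 Factor X3.

Expr ::= X1 X1 | w | v | X1 Atom | Expr Y1; Atom ::= X1 X2 | Expr X1; Factor ::= v; X1 ::= u; X2 ::= v; X3 ::= w; Y1 ::= X2 Y2; Y2 ::= Factor X3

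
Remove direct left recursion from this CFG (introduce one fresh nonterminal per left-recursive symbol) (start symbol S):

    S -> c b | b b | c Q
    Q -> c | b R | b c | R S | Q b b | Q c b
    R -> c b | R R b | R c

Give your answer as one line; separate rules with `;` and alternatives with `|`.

S -> c b | b b | c Q; Q -> c Q' | b R Q' | b c Q' | R S Q'; R -> c b R'; Q' -> b b Q' | c b Q' | ε; R' -> R b R' | c R' | ε

Q, R are directly left-recursive.
For Q: α = {b b, c b}, β = {c, b R, b c, R S}. Rewrite as Q → β Q' and Q' → α Q' | ε.
For R: α = {R b, c}, β = {c b}. Rewrite as R → β R' and R' → α R' | ε.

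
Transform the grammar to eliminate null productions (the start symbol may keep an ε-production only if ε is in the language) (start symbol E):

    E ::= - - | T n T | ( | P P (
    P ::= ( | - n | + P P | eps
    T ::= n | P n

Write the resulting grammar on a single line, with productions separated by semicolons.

Nullable nonterminals: {P}.
ε ∉ L(G), so no ε-production is kept.
For each production, add variants omitting each subset of nullable occurrences: E → P P ( gives P P ( | P (. P → + P P gives + P P | + P | +.

E ::= - - | T n T | ( | P P ( | P (; P ::= ( | - n | + P P | + P | +; T ::= n | P n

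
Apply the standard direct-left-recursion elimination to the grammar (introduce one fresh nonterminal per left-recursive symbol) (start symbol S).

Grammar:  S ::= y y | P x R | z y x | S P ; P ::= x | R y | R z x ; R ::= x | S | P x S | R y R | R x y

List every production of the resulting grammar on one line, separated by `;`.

S ::= y y S' | P x R S' | z y x S'; P ::= x | R y | R z x; R ::= x R' | S R' | P x S R'; S' ::= P S' | ε; R' ::= y R R' | x y R' | ε

Directly left-recursive nonterminals: S, R.
For S: α = {P}, β = {y y, P x R, z y x}. Rewrite as S → β S' and S' → α S' | ε.
For R: α = {y R, x y}, β = {x, S, P x S}. Rewrite as R → β R' and R' → α R' | ε.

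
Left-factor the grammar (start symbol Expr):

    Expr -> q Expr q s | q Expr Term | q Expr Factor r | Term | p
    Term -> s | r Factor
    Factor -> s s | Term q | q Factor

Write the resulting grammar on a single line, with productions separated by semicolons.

Expr has alternatives sharing prefix 'q Expr': factor to Expr → q Expr Expr1 with Expr1 → q s | Term | Factor r.

Expr -> Term | p | q Expr Expr1; Term -> s | r Factor; Factor -> s s | Term q | q Factor; Expr1 -> q s | Term | Factor r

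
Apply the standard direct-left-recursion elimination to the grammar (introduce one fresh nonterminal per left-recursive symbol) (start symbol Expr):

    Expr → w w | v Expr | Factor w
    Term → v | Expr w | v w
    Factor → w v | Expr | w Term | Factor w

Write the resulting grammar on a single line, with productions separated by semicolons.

Expr → w w | v Expr | Factor w; Term → v | Expr w | v w; Factor → w v Factor1 | Expr Factor1 | w Term Factor1; Factor1 → w Factor1 | ε

Left recursion appears on Factor.
For Factor: α = {w}, β = {w v, Expr, w Term}. Rewrite as Factor → β Factor1 and Factor1 → α Factor1 | ε.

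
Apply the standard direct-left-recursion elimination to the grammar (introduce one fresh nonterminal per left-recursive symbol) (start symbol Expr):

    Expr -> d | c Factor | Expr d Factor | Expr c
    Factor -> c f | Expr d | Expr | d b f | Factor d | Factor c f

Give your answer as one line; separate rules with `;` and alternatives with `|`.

Expr -> d Expr1 | c Factor Expr1; Factor -> c f Factor1 | Expr d Factor1 | Expr Factor1 | d b f Factor1; Expr1 -> d Factor Expr1 | c Expr1 | ε; Factor1 -> d Factor1 | c f Factor1 | ε

Expr, Factor are directly left-recursive.
For Expr: α = {d Factor, c}, β = {d, c Factor}. Rewrite as Expr → β Expr1 and Expr1 → α Expr1 | ε.
For Factor: α = {d, c f}, β = {c f, Expr d, Expr, d b f}. Rewrite as Factor → β Factor1 and Factor1 → α Factor1 | ε.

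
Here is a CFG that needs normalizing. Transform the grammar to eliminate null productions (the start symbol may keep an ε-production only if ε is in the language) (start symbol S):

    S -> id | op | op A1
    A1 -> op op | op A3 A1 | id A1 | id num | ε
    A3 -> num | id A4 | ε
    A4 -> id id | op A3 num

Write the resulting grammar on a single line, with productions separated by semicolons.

S -> id | op | op A1; A1 -> op op | op A3 A1 | op A3 | op A1 | op | id A1 | id | id num; A3 -> num | id A4; A4 -> id id | op A3 num | op num

The nullable symbols are {A1, A3}.
ε ∉ L(G), so no ε-production is kept.
Expand every rule over subsets of its nullable positions: A1 → op A3 A1 gives op A3 A1 | op A3 | op A1 | op. A1 → id A1 gives id A1 | id. A4 → op A3 num gives op A3 num | op num.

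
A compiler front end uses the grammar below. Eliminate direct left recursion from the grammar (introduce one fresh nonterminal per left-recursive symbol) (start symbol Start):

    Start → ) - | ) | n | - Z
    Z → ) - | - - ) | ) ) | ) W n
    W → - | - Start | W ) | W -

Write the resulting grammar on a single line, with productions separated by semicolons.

Left recursion appears on W.
For W: α = {), -}, β = {-, - Start}. Rewrite as W → β W1 and W1 → α W1 | ε.

Start → ) - | ) | n | - Z; Z → ) - | - - ) | ) ) | ) W n; W → - W1 | - Start W1; W1 → ) W1 | - W1 | ε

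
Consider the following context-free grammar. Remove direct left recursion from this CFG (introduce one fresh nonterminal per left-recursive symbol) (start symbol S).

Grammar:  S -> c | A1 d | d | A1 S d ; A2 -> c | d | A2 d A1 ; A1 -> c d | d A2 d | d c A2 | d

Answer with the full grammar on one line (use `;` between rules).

S -> c | A1 d | d | A1 S d; A2 -> c A2' | d A2'; A1 -> c d | d A2 d | d c A2 | d; A2' -> d A1 A2' | ε

Directly left-recursive nonterminal: A2.
For A2: α = {d A1}, β = {c, d}. Rewrite as A2 → β A2' and A2' → α A2' | ε.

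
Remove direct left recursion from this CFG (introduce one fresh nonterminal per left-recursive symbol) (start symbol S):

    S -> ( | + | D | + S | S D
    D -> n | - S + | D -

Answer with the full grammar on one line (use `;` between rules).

Left recursion appears on S, D.
For S: α = {D}, β = {(, +, D, + S}. Rewrite as S → β S' and S' → α S' | ε.
For D: α = {-}, β = {n, - S +}. Rewrite as D → β D' and D' → α D' | ε.

S -> ( S' | + S' | D S' | + S S'; D -> n D' | - S + D'; S' -> D S' | ε; D' -> - D' | ε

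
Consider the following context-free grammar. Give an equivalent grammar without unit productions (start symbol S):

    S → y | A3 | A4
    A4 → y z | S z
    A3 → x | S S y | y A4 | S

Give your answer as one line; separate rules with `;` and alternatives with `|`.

Unit pairs: A3 ⇒* {A4, S}; S ⇒* {A3, A4}.
For every A with A ⇒* B via unit rules, add B's non-unit alternatives to A; then delete every rule of the form X → Y.

S → y z | S z | y | x | S S y | y A4; A4 → y z | S z; A3 → y z | S z | y | x | S S y | y A4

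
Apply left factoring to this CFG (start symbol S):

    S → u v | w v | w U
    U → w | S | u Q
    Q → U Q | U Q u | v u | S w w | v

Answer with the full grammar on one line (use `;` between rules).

S → u v | w S'; U → w | S | u Q; Q → S w w | U Q Q' | v Q''; S' → v | U; Q' → epsilon | u; Q'' → u | epsilon

S has alternatives sharing prefix 'w': factor to S → w S' with S' → v | U.
Q has alternatives sharing prefix 'U Q': factor to Q → U Q Q' with Q' → ε | u.
Q has alternatives sharing prefix 'v': factor to Q → v Q'' with Q'' → u | ε.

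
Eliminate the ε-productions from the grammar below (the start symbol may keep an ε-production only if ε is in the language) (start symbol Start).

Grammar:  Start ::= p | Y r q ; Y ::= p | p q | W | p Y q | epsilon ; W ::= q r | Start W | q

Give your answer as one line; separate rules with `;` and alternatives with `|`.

Start ::= p | Y r q | r q; Y ::= p | p q | W | p Y q; W ::= q r | Start W | q

The nullable symbols are {Y}.
ε ∉ L(G), so no ε-production is kept.
Expand every rule over subsets of its nullable positions: Start → Y r q gives Y r q | r q.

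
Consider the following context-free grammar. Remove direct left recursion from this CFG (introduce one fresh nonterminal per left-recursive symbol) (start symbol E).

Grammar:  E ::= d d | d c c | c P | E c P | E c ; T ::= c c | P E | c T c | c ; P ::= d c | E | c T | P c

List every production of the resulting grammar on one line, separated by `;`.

E ::= d d E' | d c c E' | c P E'; T ::= c c | P E | c T c | c; P ::= d c P' | E P' | c T P'; E' ::= c P E' | c E' | ε; P' ::= c P' | ε

E, P are directly left-recursive.
For E: α = {c P, c}, β = {d d, d c c, c P}. Rewrite as E → β E' and E' → α E' | ε.
For P: α = {c}, β = {d c, E, c T}. Rewrite as P → β P' and P' → α P' | ε.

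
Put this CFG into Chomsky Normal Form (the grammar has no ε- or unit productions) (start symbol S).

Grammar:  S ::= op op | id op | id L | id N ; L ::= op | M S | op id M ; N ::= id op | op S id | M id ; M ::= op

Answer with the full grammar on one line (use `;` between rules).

Introduce a nonterminal for each terminal appearing in a rule of length ≥ 2: X1 → op, X2 → id.
Binarize each right-hand side of length ≥ 3 by chaining fresh nonterminals (Y1, Y2, …): affected rules were L → X1 X2 M; N → X1 S X2.

S ::= X1 X1 | X2 X1 | X2 L | X2 N; L ::= op | M S | X1 Y1; N ::= X2 X1 | X1 Y2 | M X2; M ::= op; X1 ::= op; X2 ::= id; Y1 ::= X2 M; Y2 ::= S X2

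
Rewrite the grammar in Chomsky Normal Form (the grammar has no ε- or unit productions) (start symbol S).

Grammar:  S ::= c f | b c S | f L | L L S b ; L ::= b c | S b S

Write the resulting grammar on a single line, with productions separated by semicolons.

S ::= X1 X2 | X3 Y1 | X2 L | L Y2; L ::= X3 X1 | S Y4; X1 ::= c; X2 ::= f; X3 ::= b; Y1 ::= X1 S; Y2 ::= L Y3; Y3 ::= S X3; Y4 ::= X3 S

Introduce a nonterminal for each terminal appearing in a rule of length ≥ 2: X1 → c, X2 → f, X3 → b.
Binarize each right-hand side of length ≥ 3 by chaining fresh nonterminals (Y1, Y2, …): affected rules were S → X3 X1 S; S → L L S X3; L → S X3 S.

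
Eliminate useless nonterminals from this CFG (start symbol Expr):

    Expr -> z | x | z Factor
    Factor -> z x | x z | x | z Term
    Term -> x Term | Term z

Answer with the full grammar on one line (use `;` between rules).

Generating nonterminals: {Expr, Factor}.
Reachable from Expr after that: {Expr, Factor}.
Removed useless symbols: {Term} and every production mentioning them.

Expr -> z | x | z Factor; Factor -> z x | x z | x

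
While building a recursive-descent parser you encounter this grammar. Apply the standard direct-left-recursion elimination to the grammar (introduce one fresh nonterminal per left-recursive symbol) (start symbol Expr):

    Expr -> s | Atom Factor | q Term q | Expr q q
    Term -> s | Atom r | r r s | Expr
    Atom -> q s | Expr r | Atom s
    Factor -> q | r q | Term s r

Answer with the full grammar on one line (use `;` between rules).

Expr -> s Expr1 | Atom Factor Expr1 | q Term q Expr1; Term -> s | Atom r | r r s | Expr; Atom -> q s Atom1 | Expr r Atom1; Factor -> q | r q | Term s r; Expr1 -> q q Expr1 | ε; Atom1 -> s Atom1 | ε

Expr, Atom are directly left-recursive.
For Expr: α = {q q}, β = {s, Atom Factor, q Term q}. Rewrite as Expr → β Expr1 and Expr1 → α Expr1 | ε.
For Atom: α = {s}, β = {q s, Expr r}. Rewrite as Atom → β Atom1 and Atom1 → α Atom1 | ε.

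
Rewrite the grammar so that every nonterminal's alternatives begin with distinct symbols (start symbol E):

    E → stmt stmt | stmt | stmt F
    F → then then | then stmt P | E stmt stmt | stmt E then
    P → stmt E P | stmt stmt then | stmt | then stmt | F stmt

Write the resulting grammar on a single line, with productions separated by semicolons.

E has alternatives sharing prefix 'stmt': factor to E → stmt E' with E' → stmt | ε | F.
F has alternatives sharing prefix 'then': factor to F → then F' with F' → then | stmt P.
P has alternatives sharing prefix 'stmt': factor to P → stmt P' with P' → E P | stmt then | ε.

E → stmt E'; F → E stmt stmt | stmt E then | then F'; P → then stmt | F stmt | stmt P'; E' → stmt | ε | F; F' → then | stmt P; P' → E P | stmt then | ε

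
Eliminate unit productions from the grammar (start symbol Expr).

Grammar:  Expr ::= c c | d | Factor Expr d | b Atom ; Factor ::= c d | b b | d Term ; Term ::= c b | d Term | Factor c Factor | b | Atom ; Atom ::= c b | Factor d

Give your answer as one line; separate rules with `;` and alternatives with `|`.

Unit pairs: Term ⇒* {Atom}.
For each unit pair (A, B), copy every non-unit production of B to A, then drop all unit productions.

Expr ::= c c | d | Factor Expr d | b Atom; Factor ::= c d | b b | d Term; Term ::= c b | d Term | Factor c Factor | b | Factor d; Atom ::= c b | Factor d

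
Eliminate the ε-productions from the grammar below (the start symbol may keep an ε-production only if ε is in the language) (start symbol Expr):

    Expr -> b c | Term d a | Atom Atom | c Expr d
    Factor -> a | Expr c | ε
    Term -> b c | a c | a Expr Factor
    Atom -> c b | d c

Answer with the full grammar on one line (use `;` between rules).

Expr -> b c | Term d a | Atom Atom | c Expr d; Factor -> a | Expr c; Term -> b c | a c | a Expr Factor | a Expr; Atom -> c b | d c

The nullable symbols are {Factor}.
ε ∉ L(G), so no ε-production is kept.
Add the nullable-subset variants: Term → a Expr Factor gives a Expr Factor | a Expr.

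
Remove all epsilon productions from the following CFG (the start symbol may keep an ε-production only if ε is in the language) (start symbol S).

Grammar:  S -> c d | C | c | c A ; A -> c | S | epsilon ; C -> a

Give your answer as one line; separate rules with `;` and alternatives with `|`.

The nullable symbols are {A}.
ε ∉ L(G), so no ε-production is kept.

S -> c d | C | c | c A; A -> c | S; C -> a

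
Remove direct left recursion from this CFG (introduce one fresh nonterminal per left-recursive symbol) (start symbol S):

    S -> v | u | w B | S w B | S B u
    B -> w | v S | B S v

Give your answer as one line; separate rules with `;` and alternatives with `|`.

S -> v S' | u S' | w B S'; B -> w B' | v S B'; S' -> w B S' | B u S' | ε; B' -> S v B' | ε

Directly left-recursive nonterminals: S, B.
For S: α = {w B, B u}, β = {v, u, w B}. Rewrite as S → β S' and S' → α S' | ε.
For B: α = {S v}, β = {w, v S}. Rewrite as B → β B' and B' → α B' | ε.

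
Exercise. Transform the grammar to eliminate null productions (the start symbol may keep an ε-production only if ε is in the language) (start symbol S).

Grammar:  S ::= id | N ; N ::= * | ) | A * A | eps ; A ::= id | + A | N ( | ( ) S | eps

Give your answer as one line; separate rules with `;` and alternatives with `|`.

S ::= id | N | eps; N ::= * | ) | A * A | A * | * A; A ::= id | + A | + | N ( | ( | ( ) S | ( )

The nullable symbols are {A, N, S}.
ε ∈ L(G) since S is nullable, so keep S → ε.
Add the nullable-subset variants: N → A * A gives A * A | A * | * A. A → + A gives + A | +. A → N ( gives N ( | (. A → ( ) S gives ( ) S | ( ).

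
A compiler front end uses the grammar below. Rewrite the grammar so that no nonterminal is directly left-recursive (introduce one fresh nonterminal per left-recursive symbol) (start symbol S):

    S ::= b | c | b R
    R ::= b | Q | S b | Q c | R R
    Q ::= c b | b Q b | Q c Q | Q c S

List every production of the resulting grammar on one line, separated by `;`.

Directly left-recursive nonterminals: R, Q.
For R: α = {R}, β = {b, Q, S b, Q c}. Rewrite as R → β R' and R' → α R' | ε.
For Q: α = {c Q, c S}, β = {c b, b Q b}. Rewrite as Q → β Q' and Q' → α Q' | ε.

S ::= b | c | b R; R ::= b R' | Q R' | S b R' | Q c R'; Q ::= c b Q' | b Q b Q'; R' ::= R R' | ε; Q' ::= c Q Q' | c S Q' | ε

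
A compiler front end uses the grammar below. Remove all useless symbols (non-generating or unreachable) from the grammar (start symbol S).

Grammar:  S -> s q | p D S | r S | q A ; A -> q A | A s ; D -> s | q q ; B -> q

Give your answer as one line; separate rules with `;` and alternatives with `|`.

S -> s q | p D S | r S; D -> s | q q

Generating nonterminals: {B, D, S}.
Reachable from S after that: {D, S}.
Removed useless symbols: {A, B} and every production mentioning them.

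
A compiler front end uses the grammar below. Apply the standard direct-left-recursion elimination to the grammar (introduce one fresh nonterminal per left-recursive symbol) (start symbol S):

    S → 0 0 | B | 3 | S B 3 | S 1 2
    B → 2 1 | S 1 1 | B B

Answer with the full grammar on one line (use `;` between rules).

S → 0 0 S' | B S' | 3 S'; B → 2 1 B' | S 1 1 B'; S' → B 3 S' | 1 2 S' | ε; B' → B B' | ε

Left recursion appears on S, B.
For S: α = {B 3, 1 2}, β = {0 0, B, 3}. Rewrite as S → β S' and S' → α S' | ε.
For B: α = {B}, β = {2 1, S 1 1}. Rewrite as B → β B' and B' → α B' | ε.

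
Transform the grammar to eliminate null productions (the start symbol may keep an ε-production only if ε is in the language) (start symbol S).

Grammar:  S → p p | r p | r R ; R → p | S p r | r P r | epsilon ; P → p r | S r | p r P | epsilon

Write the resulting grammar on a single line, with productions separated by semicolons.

S → p p | r p | r R | r; R → p | S p r | r P r | r r; P → p r | S r | p r P

Nullable set = {P, R}.
ε ∉ L(G), so no ε-production is kept.
Expand every rule over subsets of its nullable positions: S → r R gives r R | r. R → r P r gives r P r | r r.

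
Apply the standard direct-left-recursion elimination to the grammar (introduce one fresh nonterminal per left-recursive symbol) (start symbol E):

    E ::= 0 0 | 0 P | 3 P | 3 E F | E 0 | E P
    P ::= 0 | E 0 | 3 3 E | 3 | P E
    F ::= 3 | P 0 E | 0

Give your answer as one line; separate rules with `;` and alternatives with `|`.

E ::= 0 0 E' | 0 P E' | 3 P E' | 3 E F E'; P ::= 0 P' | E 0 P' | 3 3 E P' | 3 P'; F ::= 3 | P 0 E | 0; E' ::= 0 E' | P E' | ε; P' ::= E P' | ε

Directly left-recursive nonterminals: E, P.
For E: α = {0, P}, β = {0 0, 0 P, 3 P, 3 E F}. Rewrite as E → β E' and E' → α E' | ε.
For P: α = {E}, β = {0, E 0, 3 3 E, 3}. Rewrite as P → β P' and P' → α P' | ε.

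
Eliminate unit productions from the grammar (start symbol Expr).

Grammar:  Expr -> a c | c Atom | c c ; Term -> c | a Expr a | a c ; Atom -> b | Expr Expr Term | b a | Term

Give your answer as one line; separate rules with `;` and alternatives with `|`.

Expr -> a c | c Atom | c c; Term -> c | a Expr a | a c; Atom -> c | a Expr a | a c | b | Expr Expr Term | b a

Unit pairs: Atom ⇒* {Term}.
For each unit pair (A, B), copy every non-unit production of B to A, then drop all unit productions.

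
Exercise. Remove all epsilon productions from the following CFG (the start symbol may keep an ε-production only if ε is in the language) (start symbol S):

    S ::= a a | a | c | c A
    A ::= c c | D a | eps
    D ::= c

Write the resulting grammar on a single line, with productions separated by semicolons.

Nullable set = {A}.
ε ∉ L(G), so no ε-production is kept.

S ::= a a | a | c | c A; A ::= c c | D a; D ::= c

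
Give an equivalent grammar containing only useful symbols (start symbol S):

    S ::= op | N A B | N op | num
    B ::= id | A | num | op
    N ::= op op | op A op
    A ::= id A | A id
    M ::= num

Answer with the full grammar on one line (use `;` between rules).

Generating nonterminals: {B, M, N, S}.
Reachable from S after that: {N, S}.
Removed useless symbols: {A, B, M} and every production mentioning them.

S ::= op | N op | num; N ::= op op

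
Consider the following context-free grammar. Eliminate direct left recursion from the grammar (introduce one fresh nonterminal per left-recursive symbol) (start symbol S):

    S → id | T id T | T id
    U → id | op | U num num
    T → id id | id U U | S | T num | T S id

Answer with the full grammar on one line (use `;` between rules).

Left recursion appears on U, T.
For U: α = {num num}, β = {id, op}. Rewrite as U → β U' and U' → α U' | ε.
For T: α = {num, S id}, β = {id id, id U U, S}. Rewrite as T → β T' and T' → α T' | ε.

S → id | T id T | T id; U → id U' | op U'; T → id id T' | id U U T' | S T'; U' → num num U' | epsilon; T' → num T' | S id T' | epsilon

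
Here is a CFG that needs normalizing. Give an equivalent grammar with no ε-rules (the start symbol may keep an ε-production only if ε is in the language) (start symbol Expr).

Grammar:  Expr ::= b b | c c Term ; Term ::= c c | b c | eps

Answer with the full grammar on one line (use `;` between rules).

Nullable set = {Term}.
ε ∉ L(G), so no ε-production is kept.
Add the nullable-subset variants: Expr → c c Term gives c c Term | c c.

Expr ::= b b | c c Term | c c; Term ::= c c | b c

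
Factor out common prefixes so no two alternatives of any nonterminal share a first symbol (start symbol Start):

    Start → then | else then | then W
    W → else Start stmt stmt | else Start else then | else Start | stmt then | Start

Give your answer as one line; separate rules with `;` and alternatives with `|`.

Start has alternatives sharing prefix 'then': factor to Start → then Start1 with Start1 → ε | W.
W has alternatives sharing prefix 'else Start': factor to W → else Start W1 with W1 → stmt stmt | else then | ε.

Start → else then | then Start1; W → stmt then | Start | else Start W1; Start1 → ε | W; W1 → stmt stmt | else then | ε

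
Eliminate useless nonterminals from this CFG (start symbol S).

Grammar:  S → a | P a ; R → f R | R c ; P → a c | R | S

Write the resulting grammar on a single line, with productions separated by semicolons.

S → a | P a; P → a c | S

Generating nonterminals: {P, S}.
Reachable from S after that: {P, S}.
Removed useless symbols: {R} and every production mentioning them.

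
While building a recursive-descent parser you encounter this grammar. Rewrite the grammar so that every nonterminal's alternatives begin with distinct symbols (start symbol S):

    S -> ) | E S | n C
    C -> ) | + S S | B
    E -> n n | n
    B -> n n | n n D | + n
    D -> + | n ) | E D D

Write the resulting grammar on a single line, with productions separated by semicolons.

S -> ) | E S | n C; C -> ) | + S S | B; E -> n E'; B -> + n | n n B'; D -> + | n ) | E D D; E' -> n | ε; B' -> ε | D

E has alternatives sharing prefix 'n': factor to E → n E' with E' → n | ε.
B has alternatives sharing prefix 'n n': factor to B → n n B' with B' → ε | D.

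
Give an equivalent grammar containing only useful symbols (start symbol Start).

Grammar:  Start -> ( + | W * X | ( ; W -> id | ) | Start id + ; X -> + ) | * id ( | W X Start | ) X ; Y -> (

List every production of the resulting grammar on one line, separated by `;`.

Start -> ( + | W * X | (; W -> id | ) | Start id +; X -> + ) | * id ( | W X Start | ) X

Generating nonterminals: {Start, W, X, Y}.
Reachable from Start after that: {Start, W, X}.
Removed useless symbols: {Y} and every production mentioning them.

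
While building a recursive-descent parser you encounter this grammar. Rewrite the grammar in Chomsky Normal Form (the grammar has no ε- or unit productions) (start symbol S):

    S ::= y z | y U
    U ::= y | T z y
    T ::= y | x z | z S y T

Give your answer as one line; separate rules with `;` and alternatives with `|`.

S ::= X1 X2 | X1 U; U ::= y | T Y1; T ::= y | X3 X2 | X2 Y2; X1 ::= y; X2 ::= z; X3 ::= x; Y1 ::= X2 X1; Y2 ::= S Y3; Y3 ::= X1 T

Introduce a nonterminal for each terminal appearing in a rule of length ≥ 2: X1 → y, X2 → z, X3 → x.
Binarize each right-hand side of length ≥ 3 by chaining fresh nonterminals (Y1, Y2, …): affected rules were U → T X2 X1; T → X2 S X1 T.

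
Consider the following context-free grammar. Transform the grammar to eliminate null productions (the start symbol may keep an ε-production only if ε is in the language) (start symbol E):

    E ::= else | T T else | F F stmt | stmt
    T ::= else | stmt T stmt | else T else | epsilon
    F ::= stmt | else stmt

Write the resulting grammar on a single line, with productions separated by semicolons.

Nullable nonterminals: {T}.
ε ∉ L(G), so no ε-production is kept.
Add the nullable-subset variants: E → T T else gives T T else | T else. T → stmt T stmt gives stmt T stmt | stmt stmt. T → else T else gives else T else | else else.

E ::= else | T T else | T else | F F stmt | stmt; T ::= else | stmt T stmt | stmt stmt | else T else | else else; F ::= stmt | else stmt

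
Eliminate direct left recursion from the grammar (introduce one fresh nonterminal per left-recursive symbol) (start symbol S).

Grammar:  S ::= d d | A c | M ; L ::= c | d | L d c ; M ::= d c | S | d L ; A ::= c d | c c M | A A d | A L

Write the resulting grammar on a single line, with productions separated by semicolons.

S ::= d d | A c | M; L ::= c L' | d L'; M ::= d c | S | d L; A ::= c d A' | c c M A'; L' ::= d c L' | ε; A' ::= A d A' | L A' | ε

Left recursion appears on L, A.
For L: α = {d c}, β = {c, d}. Rewrite as L → β L' and L' → α L' | ε.
For A: α = {A d, L}, β = {c d, c c M}. Rewrite as A → β A' and A' → α A' | ε.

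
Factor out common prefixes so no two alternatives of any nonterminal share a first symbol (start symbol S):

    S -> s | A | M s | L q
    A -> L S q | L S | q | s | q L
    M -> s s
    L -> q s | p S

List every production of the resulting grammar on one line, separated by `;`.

A has alternatives sharing prefix 'L S': factor to A → L S A' with A' → q | ε.
A has alternatives sharing prefix 'q': factor to A → q A'' with A'' → ε | L.

S -> s | A | M s | L q; A -> s | L S A' | q A''; M -> s s; L -> q s | p S; A' -> q | ε; A'' -> ε | L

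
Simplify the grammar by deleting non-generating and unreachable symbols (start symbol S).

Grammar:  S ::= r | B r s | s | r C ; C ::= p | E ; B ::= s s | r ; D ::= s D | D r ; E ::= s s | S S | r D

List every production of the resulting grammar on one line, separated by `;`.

S ::= r | B r s | s | r C; C ::= p | E; B ::= s s | r; E ::= s s | S S

Generating nonterminals: {B, C, E, S}.
Reachable from S after that: {B, C, E, S}.
Removed useless symbols: {D} and every production mentioning them.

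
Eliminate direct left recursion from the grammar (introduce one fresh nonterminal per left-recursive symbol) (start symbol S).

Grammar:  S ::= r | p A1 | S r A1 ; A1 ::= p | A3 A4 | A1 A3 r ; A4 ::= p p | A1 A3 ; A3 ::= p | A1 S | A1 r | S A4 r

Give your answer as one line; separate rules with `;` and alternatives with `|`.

S ::= r S' | p A1 S'; A1 ::= p A1' | A3 A4 A1'; A4 ::= p p | A1 A3; A3 ::= p | A1 S | A1 r | S A4 r; S' ::= r A1 S' | eps; A1' ::= A3 r A1' | eps

S, A1 are directly left-recursive.
For S: α = {r A1}, β = {r, p A1}. Rewrite as S → β S' and S' → α S' | ε.
For A1: α = {A3 r}, β = {p, A3 A4}. Rewrite as A1 → β A1' and A1' → α A1' | ε.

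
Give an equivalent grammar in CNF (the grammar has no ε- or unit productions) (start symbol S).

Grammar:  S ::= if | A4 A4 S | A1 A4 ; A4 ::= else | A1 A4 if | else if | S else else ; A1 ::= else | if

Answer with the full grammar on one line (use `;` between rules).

S ::= if | A4 Y1 | A1 A4; A4 ::= else | A1 Y2 | X2 X1 | S Y3; A1 ::= else | if; X1 ::= if; X2 ::= else; Y1 ::= A4 S; Y2 ::= A4 X1; Y3 ::= X2 X2

Introduce a nonterminal for each terminal appearing in a rule of length ≥ 2: X1 → if, X2 → else.
Binarize each right-hand side of length ≥ 3 by chaining fresh nonterminals (Y1, Y2, …): affected rules were S → A4 A4 S; A4 → A1 A4 X1; A4 → S X2 X2.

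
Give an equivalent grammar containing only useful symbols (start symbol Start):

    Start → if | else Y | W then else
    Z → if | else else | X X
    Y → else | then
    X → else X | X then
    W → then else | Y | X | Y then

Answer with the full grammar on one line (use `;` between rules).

Start → if | else Y | W then else; Y → else | then; W → then else | Y | Y then

Generating nonterminals: {Start, W, Y, Z}.
Reachable from Start after that: {Start, W, Y}.
Removed useless symbols: {X, Z} and every production mentioning them.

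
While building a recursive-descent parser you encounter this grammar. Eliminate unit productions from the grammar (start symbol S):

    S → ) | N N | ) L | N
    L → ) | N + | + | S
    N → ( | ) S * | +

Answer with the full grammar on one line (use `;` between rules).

S → ) | N N | ) L | ( | ) S * | +; L → ) | N + | + | N N | ) L | ( | ) S *; N → ( | ) S * | +

Unit pairs: L ⇒* {N, S}; S ⇒* {N}.
For every A with A ⇒* B via unit rules, add B's non-unit alternatives to A; then delete every rule of the form X → Y.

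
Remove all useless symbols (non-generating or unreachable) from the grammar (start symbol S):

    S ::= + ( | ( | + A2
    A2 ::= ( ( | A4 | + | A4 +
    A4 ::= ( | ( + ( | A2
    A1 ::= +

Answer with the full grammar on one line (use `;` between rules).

S ::= + ( | ( | + A2; A2 ::= ( ( | A4 | + | A4 +; A4 ::= ( | ( + ( | A2

Generating nonterminals: {A1, A2, A4, S}.
Reachable from S after that: {A2, A4, S}.
Removed useless symbols: {A1} and every production mentioning them.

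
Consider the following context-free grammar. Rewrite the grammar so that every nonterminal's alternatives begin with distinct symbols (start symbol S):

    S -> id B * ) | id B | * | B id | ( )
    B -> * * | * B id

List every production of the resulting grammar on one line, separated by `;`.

S -> * | B id | ( ) | id B S'; B -> * B'; S' -> * ) | ε; B' -> * | B id

S has alternatives sharing prefix 'id B': factor to S → id B S' with S' → * ) | ε.
B has alternatives sharing prefix '*': factor to B → * B' with B' → * | B id.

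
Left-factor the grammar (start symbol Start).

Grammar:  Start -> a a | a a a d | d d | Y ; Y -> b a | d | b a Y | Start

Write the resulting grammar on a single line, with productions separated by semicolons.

Start -> d d | Y | a a Start1; Y -> d | Start | b a Y1; Start1 -> eps | a d; Y1 -> eps | Y

Start has alternatives sharing prefix 'a a': factor to Start → a a Start1 with Start1 → ε | a d.
Y has alternatives sharing prefix 'b a': factor to Y → b a Y1 with Y1 → ε | Y.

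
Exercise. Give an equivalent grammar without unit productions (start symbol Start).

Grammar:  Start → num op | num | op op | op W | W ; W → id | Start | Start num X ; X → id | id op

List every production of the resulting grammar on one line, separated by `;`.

Unit pairs: Start ⇒* {W}; W ⇒* {Start}.
For each unit pair (A, B), copy every non-unit production of B to A, then drop all unit productions.

Start → num op | num | op op | op W | id | Start num X; W → num op | num | op op | op W | id | Start num X; X → id | id op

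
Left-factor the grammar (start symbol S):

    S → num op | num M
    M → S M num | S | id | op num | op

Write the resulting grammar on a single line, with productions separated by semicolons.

S has alternatives sharing prefix 'num': factor to S → num S' with S' → op | M.
M has alternatives sharing prefix 'S': factor to M → S M' with M' → M num | ε.
M has alternatives sharing prefix 'op': factor to M → op M'' with M'' → num | ε.

S → num S'; M → id | S M' | op M''; S' → op | M; M' → M num | eps; M'' → num | eps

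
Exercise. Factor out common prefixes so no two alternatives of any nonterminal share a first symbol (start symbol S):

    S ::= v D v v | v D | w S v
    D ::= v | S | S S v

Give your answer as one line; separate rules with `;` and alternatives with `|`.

S ::= w S v | v D S'; D ::= v | S D'; S' ::= v v | ε; D' ::= ε | S v

S has alternatives sharing prefix 'v D': factor to S → v D S' with S' → v v | ε.
D has alternatives sharing prefix 'S': factor to D → S D' with D' → ε | S v.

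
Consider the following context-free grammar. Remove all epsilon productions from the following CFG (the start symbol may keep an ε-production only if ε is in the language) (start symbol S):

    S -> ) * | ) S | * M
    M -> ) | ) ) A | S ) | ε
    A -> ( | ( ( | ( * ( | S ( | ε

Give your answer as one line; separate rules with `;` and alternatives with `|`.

Nullable nonterminals: {A, M}.
ε ∉ L(G), so no ε-production is kept.
Add the nullable-subset variants: S → * M gives * M | *. M → ) ) A gives ) ) A | ) ).

S -> ) * | ) S | * M | *; M -> ) | ) ) A | ) ) | S ); A -> ( | ( ( | ( * ( | S (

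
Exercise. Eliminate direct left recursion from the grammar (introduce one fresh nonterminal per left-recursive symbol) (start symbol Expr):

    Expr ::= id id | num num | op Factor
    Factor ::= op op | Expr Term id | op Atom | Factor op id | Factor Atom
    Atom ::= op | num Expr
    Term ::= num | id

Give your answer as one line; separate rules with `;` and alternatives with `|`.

Expr ::= id id | num num | op Factor; Factor ::= op op Factor1 | Expr Term id Factor1 | op Atom Factor1; Atom ::= op | num Expr; Term ::= num | id; Factor1 ::= op id Factor1 | Atom Factor1 | ε

Left recursion appears on Factor.
For Factor: α = {op id, Atom}, β = {op op, Expr Term id, op Atom}. Rewrite as Factor → β Factor1 and Factor1 → α Factor1 | ε.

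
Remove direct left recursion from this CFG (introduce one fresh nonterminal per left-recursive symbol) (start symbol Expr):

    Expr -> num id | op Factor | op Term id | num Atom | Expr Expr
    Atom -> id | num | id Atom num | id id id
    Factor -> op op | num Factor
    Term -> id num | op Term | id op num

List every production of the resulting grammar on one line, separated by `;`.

Left recursion appears on Expr.
For Expr: α = {Expr}, β = {num id, op Factor, op Term id, num Atom}. Rewrite as Expr → β Expr1 and Expr1 → α Expr1 | ε.

Expr -> num id Expr1 | op Factor Expr1 | op Term id Expr1 | num Atom Expr1; Atom -> id | num | id Atom num | id id id; Factor -> op op | num Factor; Term -> id num | op Term | id op num; Expr1 -> Expr Expr1 | ε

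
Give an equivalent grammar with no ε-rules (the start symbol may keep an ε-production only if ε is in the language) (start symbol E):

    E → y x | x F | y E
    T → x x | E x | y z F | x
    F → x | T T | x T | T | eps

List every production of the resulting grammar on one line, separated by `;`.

E → y x | x F | x | y E; T → x x | E x | y z F | y z | x; F → x | T T | x T | T

Nullable set = {F}.
ε ∉ L(G), so no ε-production is kept.
Expand every rule over subsets of its nullable positions: E → x F gives x F | x. T → y z F gives y z F | y z.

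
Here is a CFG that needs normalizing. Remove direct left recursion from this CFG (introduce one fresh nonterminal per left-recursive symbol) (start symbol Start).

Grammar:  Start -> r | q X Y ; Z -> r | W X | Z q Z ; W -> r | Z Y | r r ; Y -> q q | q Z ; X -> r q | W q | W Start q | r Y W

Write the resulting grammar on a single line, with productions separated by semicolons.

Start -> r | q X Y; Z -> r Z1 | W X Z1; W -> r | Z Y | r r; Y -> q q | q Z; X -> r q | W q | W Start q | r Y W; Z1 -> q Z Z1 | ε

Directly left-recursive nonterminal: Z.
For Z: α = {q Z}, β = {r, W X}. Rewrite as Z → β Z1 and Z1 → α Z1 | ε.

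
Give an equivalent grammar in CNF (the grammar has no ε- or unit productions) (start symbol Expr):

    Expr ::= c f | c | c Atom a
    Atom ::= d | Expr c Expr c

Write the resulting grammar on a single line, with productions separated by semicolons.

Introduce a nonterminal for each terminal appearing in a rule of length ≥ 2: X1 → c, X2 → f, X3 → a.
Binarize each right-hand side of length ≥ 3 by chaining fresh nonterminals (Y1, Y2, …): affected rules were Expr → X1 Atom X3; Atom → Expr X1 Expr X1.

Expr ::= X1 X2 | c | X1 Y1; Atom ::= d | Expr Y2; X1 ::= c; X2 ::= f; X3 ::= a; Y1 ::= Atom X3; Y2 ::= X1 Y3; Y3 ::= Expr X1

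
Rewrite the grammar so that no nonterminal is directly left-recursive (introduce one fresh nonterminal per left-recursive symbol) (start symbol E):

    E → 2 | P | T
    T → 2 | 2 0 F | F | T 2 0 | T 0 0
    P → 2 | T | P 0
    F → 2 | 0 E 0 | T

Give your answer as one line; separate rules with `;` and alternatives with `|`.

E → 2 | P | T; T → 2 T' | 2 0 F T' | F T'; P → 2 P' | T P'; F → 2 | 0 E 0 | T; T' → 2 0 T' | 0 0 T' | ε; P' → 0 P' | ε

Left recursion appears on T, P.
For T: α = {2 0, 0 0}, β = {2, 2 0 F, F}. Rewrite as T → β T' and T' → α T' | ε.
For P: α = {0}, β = {2, T}. Rewrite as P → β P' and P' → α P' | ε.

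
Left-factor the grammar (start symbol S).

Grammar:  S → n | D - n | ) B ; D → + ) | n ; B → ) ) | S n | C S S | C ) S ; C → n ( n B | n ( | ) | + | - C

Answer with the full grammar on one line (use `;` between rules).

B has alternatives sharing prefix 'C': factor to B → C B' with B' → S S | ) S.
C has alternatives sharing prefix 'n (': factor to C → n ( C' with C' → n B | ε.

S → n | D - n | ) B; D → + ) | n; B → ) ) | S n | C B'; C → ) | + | - C | n ( C'; B' → S S | ) S; C' → n B | ε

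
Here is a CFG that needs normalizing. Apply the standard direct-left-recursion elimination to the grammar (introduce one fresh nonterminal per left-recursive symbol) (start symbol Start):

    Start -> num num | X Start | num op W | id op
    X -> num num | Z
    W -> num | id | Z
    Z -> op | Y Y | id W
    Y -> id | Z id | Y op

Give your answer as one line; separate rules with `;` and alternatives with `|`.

Left recursion appears on Y.
For Y: α = {op}, β = {id, Z id}. Rewrite as Y → β Y1 and Y1 → α Y1 | ε.

Start -> num num | X Start | num op W | id op; X -> num num | Z; W -> num | id | Z; Z -> op | Y Y | id W; Y -> id Y1 | Z id Y1; Y1 -> op Y1 | ε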